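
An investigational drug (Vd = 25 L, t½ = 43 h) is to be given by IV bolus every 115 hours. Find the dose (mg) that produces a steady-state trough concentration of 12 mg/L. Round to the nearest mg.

τ/t½ = 115/43 ≈ 2.6744, so f = (1/2)^(115/43) ≈ 0.156646.
Cmin,ss = (D/Vd)·f/(1−f), so D = Cmin,ss·Vd·(1−f)/f.
D = 12 × 25 × (1−f)/f ≈ 12 × 25 × 5.38382 ≈ 1615.15 mg.

1615 mg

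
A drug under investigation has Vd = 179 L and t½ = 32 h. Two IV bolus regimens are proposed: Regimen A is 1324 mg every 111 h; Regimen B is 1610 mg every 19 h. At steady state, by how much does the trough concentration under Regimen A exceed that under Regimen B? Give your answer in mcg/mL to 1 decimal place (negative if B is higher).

Regimen A: f = (1/2)^(111/32) ≈ 0.0903; Cmin,ss = (1324/179)·f/(1−f) ≈ 0.734 mcg/mL.
Regimen B: f = (1/2)^(19/32) ≈ 0.6626; Cmin,ss = (1610/179)·f/(1−f) ≈ 17.664 mcg/mL.
Difference ≈ 0.734 − 17.664 ≈ -16.930 mcg/mL.

-16.9 mcg/mL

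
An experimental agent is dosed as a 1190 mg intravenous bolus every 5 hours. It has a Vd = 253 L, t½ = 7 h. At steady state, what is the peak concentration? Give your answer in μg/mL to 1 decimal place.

k = ln2/t½ = ln2/7 ≈ 0.099021 h⁻¹; fraction remaining f = e^(−kτ) = e^(−0.099021×5) ≈ 0.6095.
Accumulation ratio R = 1/(1 − f) ≈ 1/0.3905 ≈ 2.5608.
Single-dose peak C₀ = D/Vd = 1190/253 ≈ 4.704 μg/mL.
Steady-state peak Cmax,ss = C₀·R ≈ 4.704 × 2.5608 ≈ 12.046 μg/mL.

12.0 μg/mL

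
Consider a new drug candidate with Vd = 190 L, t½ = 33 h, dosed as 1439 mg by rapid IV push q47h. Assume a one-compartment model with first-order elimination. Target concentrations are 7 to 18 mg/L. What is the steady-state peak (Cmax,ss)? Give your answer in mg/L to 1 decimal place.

τ/t½ = 47/33 ≈ 1.4242, so fraction remaining f = (1/2)^(47/33) ≈ 0.3726.
At steady state, accumulation factor R = 1/(1 − e^(−kτ)) ≈ 1.5939.
Single-dose peak C₀ = D/Vd = 1439/190 ≈ 7.574 mg/L.
Cmax,ss = C₀/(1 − f) ≈ 7.574/0.6274 ≈ 12.072 mg/L.
Peak 12.1 mg/L vs MTC 18 mg/L: below toxic threshold.

12.1 mg/L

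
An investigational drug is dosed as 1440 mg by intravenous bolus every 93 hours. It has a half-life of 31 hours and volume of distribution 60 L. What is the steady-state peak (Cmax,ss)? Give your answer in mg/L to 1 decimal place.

τ = 93 h = 3 half-lives, so f = (1/2)^3 = 0.125.
At steady state, R = 1/(1 − 0.125) = 8/7.
Single-dose peak C₀ = D/Vd = 1440/60 = 24 mg/L.
Steady-state peak Cmax,ss = C₀·R = 24 × 8/7 ≈ 27.429 mg/L.

27.4 mg/L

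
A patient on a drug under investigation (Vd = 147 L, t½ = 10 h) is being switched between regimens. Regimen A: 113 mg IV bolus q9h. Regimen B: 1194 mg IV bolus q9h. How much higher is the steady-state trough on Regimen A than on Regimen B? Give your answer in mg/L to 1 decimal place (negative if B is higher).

-8.5 mg/L

Regimen A: f = (1/2)^(9/10) ≈ 0.5359; Cmin,ss = (113/147)·f/(1−f) ≈ 0.888 mg/L.
Regimen B: f = (1/2)^(9/10) ≈ 0.5359; Cmin,ss = (1194/147)·f/(1−f) ≈ 9.379 mg/L.
Difference ≈ 0.888 − 9.379 ≈ -8.491 mg/L.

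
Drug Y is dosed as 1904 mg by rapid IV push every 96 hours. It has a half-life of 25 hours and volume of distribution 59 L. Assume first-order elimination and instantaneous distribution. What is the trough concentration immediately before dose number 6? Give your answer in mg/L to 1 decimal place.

f = (1/2)^(τ/t½) = (1/2)^(96/25) ≈ 0.0698.
C₀ = D/Vd = 1904/59 ≈ 32.271 mg/L.
Before the 6th dose, 5 doses have been given. Superposition: Cmin = C₀·(f + f² + … + f^5).
≈ 32.271 × (0.0698 + 0.0049 + 0.0003 + 0.0000 + 0.0000) ≈ 32.271 × 0.0750 ≈ 2.420 mg/L.

2.4 mg/L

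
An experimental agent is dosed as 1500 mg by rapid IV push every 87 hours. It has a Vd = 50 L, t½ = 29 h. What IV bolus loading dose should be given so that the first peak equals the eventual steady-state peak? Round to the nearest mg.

f = (1/2)^(87/29) ≈ 0.125000; accumulation ratio R = 1/(1−f) ≈ 1.14286.
Loading dose to hit Cmax,ss on first dose: D_load = D_maint·R ≈ 1500 × 1.14286 ≈ 1714.29 mg.

1714 mg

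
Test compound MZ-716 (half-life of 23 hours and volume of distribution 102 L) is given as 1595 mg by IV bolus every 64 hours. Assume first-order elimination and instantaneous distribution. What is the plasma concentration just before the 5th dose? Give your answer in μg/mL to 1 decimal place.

f = (1/2)^(τ/t½) = (1/2)^(64/23) ≈ 0.1453.
C₀ = D/Vd = 1595/102 ≈ 15.637 μg/mL.
Before the 5th dose, 4 doses have been given. Superposition: Cmin = C₀·(f + f² + … + f^4).
≈ 15.637 × (0.1453 + 0.0211 + 0.0031 + 0.0004) ≈ 15.637 × 0.1699 ≈ 2.657 μg/mL.

2.7 μg/mL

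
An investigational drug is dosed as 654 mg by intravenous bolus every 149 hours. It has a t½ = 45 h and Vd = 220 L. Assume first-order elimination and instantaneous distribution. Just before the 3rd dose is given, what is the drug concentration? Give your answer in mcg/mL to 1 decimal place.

0.3 mcg/mL

f = (1/2)^(τ/t½) = (1/2)^(149/45) ≈ 0.1008.
C₀ = D/Vd = 654/220 ≈ 2.973 mcg/mL.
Before the 3rd dose, 2 doses have been given. Superposition: Cmin = C₀·(f + f²).
≈ 2.973 × (0.1008 + 0.0102) ≈ 2.973 × 0.1110 ≈ 0.330 mcg/mL.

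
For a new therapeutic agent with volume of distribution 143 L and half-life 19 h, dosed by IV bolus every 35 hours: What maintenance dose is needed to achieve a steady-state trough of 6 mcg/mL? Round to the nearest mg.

2218 mg

τ/t½ = 35/19 ≈ 1.8421, so f = (1/2)^(35/19) ≈ 0.278914.
Cmin,ss = (D/Vd)·f/(1−f), so D = Cmin,ss·Vd·(1−f)/f.
D = 6 × 143 × (1−f)/f ≈ 6 × 143 × 2.58533 ≈ 2218.21 mg.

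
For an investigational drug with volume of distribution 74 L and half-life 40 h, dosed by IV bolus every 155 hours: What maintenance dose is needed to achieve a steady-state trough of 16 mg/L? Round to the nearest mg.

τ/t½ = 155/40 ≈ 3.875, so f = (1/2)^(155/40) ≈ 0.068157.
Cmin,ss = (D/Vd)·f/(1−f), so D = Cmin,ss·Vd·(1−f)/f.
D = 16 × 74 × (1−f)/f ≈ 16 × 74 × 13.67201 ≈ 16187.66 mg.

16188 mg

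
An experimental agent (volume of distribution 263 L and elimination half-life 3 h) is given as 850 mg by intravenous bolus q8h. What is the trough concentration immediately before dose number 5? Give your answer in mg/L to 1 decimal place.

0.6 mg/L

f = (1/2)^(τ/t½) = (1/2)^(8/3) ≈ 0.1575.
C₀ = D/Vd = 850/263 ≈ 3.232 mg/L.
Before the 5th dose, 4 doses have been given. Superposition: Cmin = C₀·(f + f² + … + f^4).
≈ 3.232 × (0.1575 + 0.0248 + 0.0039 + 0.0006) ≈ 3.232 × 0.1868 ≈ 0.604 mg/L.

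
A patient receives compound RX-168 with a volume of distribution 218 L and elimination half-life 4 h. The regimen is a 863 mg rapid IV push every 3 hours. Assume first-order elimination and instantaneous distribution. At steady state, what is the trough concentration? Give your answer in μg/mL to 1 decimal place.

Over one 3-h interval, 3/4 ≈ 0.75 half-lives elapse, leaving f ≈ 0.5946 of each dose.
At steady state, accumulation factor R = 1/(1 − e^(−kτ)) ≈ 2.4667.
Each bolus raises the concentration by D/Vd = 863/218 ≈ 3.959 μg/mL.
Steady-state peak Cmax,ss = C₀·R ≈ 3.959 × 2.4667 ≈ 9.766 μg/mL.
Steady-state trough Cmin,ss = Cmax,ss·f ≈ 9.766 × 0.5946 ≈ 5.807 μg/mL.

5.8 μg/mL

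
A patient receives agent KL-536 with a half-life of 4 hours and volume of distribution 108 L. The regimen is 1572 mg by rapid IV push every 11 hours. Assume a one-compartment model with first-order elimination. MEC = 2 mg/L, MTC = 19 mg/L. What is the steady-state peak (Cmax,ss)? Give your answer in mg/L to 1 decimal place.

k = ln2/t½ = ln2/4 ≈ 0.173287 h⁻¹; fraction remaining f = e^(−kτ) = e^(−0.173287×11) ≈ 0.1487.
At steady state, accumulation factor R = 1/(1 − e^(−kτ)) ≈ 1.1747.
Each bolus raises the concentration by D/Vd = 1572/108 ≈ 14.556 mg/L.
Cmax,ss = C₀/(1 − f) ≈ 14.556/0.8513 ≈ 17.099 mg/L.
Peak 17.1 mg/L vs MTC 19 mg/L: below toxic threshold.

17.1 mg/L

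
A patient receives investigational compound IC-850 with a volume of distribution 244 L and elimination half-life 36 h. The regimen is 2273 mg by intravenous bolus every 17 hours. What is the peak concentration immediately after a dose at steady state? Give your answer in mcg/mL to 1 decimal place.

33.4 mcg/mL

Over one 17-h interval, 17/36 ≈ 0.47222 half-lives elapse, leaving f ≈ 0.7209 of each dose.
At steady state, accumulation factor R = 1/(1 − e^(−kτ)) ≈ 3.5829.
Each bolus raises the concentration by D/Vd = 2273/244 ≈ 9.316 mcg/mL.
Steady-state peak Cmax,ss = C₀·R ≈ 9.316 × 3.5829 ≈ 33.378 mcg/mL.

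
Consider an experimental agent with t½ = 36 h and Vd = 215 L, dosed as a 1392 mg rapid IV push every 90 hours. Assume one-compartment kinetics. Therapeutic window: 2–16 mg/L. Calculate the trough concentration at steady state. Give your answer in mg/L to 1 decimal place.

1.4 mg/L

Over one 90-h interval, 90/36 ≈ 2.5 half-lives elapse, leaving f ≈ 0.1768 of each dose.
Single-dose peak C₀ = D/Vd = 1392/215 ≈ 6.474 mg/L.
Steady-state trough Cmin,ss = C₀·f/(1−f) ≈ 6.474 × 0.1768/0.8232 ≈ 1.390 mg/L.
Trough 1.4 mg/L vs MEC 2 mg/L: subtherapeutic.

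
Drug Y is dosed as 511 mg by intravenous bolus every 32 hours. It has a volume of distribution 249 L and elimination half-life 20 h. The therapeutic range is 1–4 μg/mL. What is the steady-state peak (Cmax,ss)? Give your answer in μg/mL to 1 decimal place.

Over one 32-h interval, 32/20 ≈ 1.6 half-lives elapse, leaving f ≈ 0.3299 of each dose.
Accumulation ratio R = 1/(1 − f) ≈ 1/0.6701 ≈ 1.4923.
Single-dose peak C₀ = D/Vd = 511/249 ≈ 2.052 μg/mL.
Cmax,ss = C₀/(1 − f) ≈ 2.052/0.6701 ≈ 3.062 μg/mL.
Peak 3.1 μg/mL vs MTC 4 μg/mL: below toxic threshold.

3.1 μg/mL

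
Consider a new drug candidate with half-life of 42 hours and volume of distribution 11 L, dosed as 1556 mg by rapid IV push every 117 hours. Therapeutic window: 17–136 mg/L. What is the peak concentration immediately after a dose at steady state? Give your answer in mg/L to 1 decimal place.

k = ln2/t½ = ln2/42 ≈ 0.016504 h⁻¹; fraction remaining f = e^(−kτ) = e^(−0.016504×117) ≈ 0.1450.
Accumulation ratio R = 1/(1 − f) ≈ 1/0.8550 ≈ 1.1696.
Each bolus raises the concentration by D/Vd = 1556/11 ≈ 141.455 mg/L.
Steady-state peak Cmax,ss = C₀·R ≈ 141.455 × 1.1696 ≈ 165.446 mg/L.
Peak 165.4 mg/L vs MTC 136 mg/L: exceeds toxic threshold.

165.4 mg/L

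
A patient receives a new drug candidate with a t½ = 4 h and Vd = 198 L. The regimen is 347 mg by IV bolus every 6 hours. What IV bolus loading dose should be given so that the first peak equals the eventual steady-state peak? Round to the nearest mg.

f = (1/2)^(6/4) ≈ 0.353553; accumulation ratio R = 1/(1−f) ≈ 1.54692.
Loading dose to hit Cmax,ss on first dose: D_load = D_maint·R ≈ 347 × 1.54692 ≈ 536.78 mg.

537 mg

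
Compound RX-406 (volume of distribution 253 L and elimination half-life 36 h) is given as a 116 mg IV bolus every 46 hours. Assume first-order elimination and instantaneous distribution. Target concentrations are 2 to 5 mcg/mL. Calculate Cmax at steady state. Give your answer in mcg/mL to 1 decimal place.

0.8 mcg/mL

τ/t½ = 46/36 ≈ 1.2778, so fraction remaining f = (1/2)^(46/36) ≈ 0.4124.
At steady state, accumulation factor R = 1/(1 − e^(−kτ)) ≈ 1.7018.
Each bolus raises the concentration by D/Vd = 116/253 ≈ 0.458 mcg/mL.
Steady-state peak Cmax,ss = C₀·R ≈ 0.458 × 1.7018 ≈ 0.779 mcg/mL.
Peak 0.8 mcg/mL vs MTC 5 mcg/mL: below toxic threshold.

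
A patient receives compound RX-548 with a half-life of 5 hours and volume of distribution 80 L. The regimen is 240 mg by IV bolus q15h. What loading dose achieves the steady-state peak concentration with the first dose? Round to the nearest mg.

274 mg

f = (1/2)^(15/5) ≈ 0.125000; accumulation ratio R = 1/(1−f) ≈ 1.14286.
Loading dose to hit Cmax,ss on first dose: D_load = D_maint·R ≈ 240 × 1.14286 ≈ 274.29 mg.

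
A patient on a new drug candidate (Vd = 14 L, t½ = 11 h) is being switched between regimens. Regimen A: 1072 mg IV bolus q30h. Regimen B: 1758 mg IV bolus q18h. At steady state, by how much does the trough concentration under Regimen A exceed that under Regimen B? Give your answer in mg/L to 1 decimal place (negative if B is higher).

Regimen A: f = (1/2)^(30/11) ≈ 0.1510; Cmin,ss = (1072/14)·f/(1−f) ≈ 13.619 mg/L.
Regimen B: f = (1/2)^(18/11) ≈ 0.3217; Cmin,ss = (1758/14)·f/(1−f) ≈ 59.555 mg/L.
Difference ≈ 13.619 − 59.555 ≈ -45.936 mg/L.

-45.9 mg/L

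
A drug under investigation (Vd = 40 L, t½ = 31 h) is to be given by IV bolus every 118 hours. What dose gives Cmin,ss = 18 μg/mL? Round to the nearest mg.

τ/t½ = 118/31 ≈ 3.8065, so f = (1/2)^(118/31) ≈ 0.071473.
Cmin,ss = (D/Vd)·f/(1−f), so D = Cmin,ss·Vd·(1−f)/f.
D = 18 × 40 × (1−f)/f ≈ 18 × 40 × 12.99130 ≈ 9353.74 mg.

9354 mg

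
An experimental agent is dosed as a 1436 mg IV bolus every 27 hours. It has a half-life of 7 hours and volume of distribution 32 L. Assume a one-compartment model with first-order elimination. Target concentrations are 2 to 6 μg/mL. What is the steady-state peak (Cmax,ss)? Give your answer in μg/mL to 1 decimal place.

48.2 μg/mL

Over one 27-h interval, 27/7 ≈ 3.8571 half-lives elapse, leaving f ≈ 0.0690 of each dose.
At steady state, accumulation factor R = 1/(1 − e^(−kτ)) ≈ 1.0741.
Single-dose peak C₀ = D/Vd = 1436/32 ≈ 44.875 μg/mL.
Cmax,ss = C₀/(1 − f) ≈ 44.875/0.9310 ≈ 48.201 μg/mL.
Peak 48.2 μg/mL vs MTC 6 μg/mL: exceeds toxic threshold.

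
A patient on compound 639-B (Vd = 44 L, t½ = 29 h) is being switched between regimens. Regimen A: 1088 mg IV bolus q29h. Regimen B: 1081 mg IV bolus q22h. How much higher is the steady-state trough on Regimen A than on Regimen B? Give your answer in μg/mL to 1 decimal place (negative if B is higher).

Regimen A: f = (1/2)^(29/29) ≈ 0.5000; Cmin,ss = (1088/44)·f/(1−f) ≈ 24.727 μg/mL.
Regimen B: f = (1/2)^(22/29) ≈ 0.5911; Cmin,ss = (1081/44)·f/(1−f) ≈ 35.515 μg/mL.
Difference ≈ 24.727 − 35.515 ≈ -10.788 μg/mL.

-10.8 μg/mL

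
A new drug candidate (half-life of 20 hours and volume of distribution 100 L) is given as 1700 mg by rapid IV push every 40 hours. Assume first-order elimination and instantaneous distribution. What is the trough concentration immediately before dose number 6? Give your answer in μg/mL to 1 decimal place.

5.7 μg/mL

f = (1/2)^(τ/t½) = (1/2)^(40/20) ≈ 0.2500.
C₀ = D/Vd = 1700/100 ≈ 17.000 μg/mL.
Before the 6th dose, 5 doses have been given. Superposition: Cmin = C₀·(f + f² + … + f^5).
≈ 17.000 × (0.2500 + 0.0625 + 0.0156 + 0.0039 + 0.0010) ≈ 17.000 × 0.3330 ≈ 5.661 μg/mL.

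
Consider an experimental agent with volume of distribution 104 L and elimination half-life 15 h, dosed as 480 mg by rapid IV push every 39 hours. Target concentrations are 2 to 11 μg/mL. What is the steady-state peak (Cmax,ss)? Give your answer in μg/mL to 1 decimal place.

τ/t½ = 39/15 ≈ 2.6, so fraction remaining f = (1/2)^(39/15) ≈ 0.1649.
At steady state, accumulation factor R = 1/(1 − e^(−kτ)) ≈ 1.1975.
Single-dose peak C₀ = D/Vd = 480/104 ≈ 4.615 μg/mL.
Cmax,ss = C₀/(1 − f) ≈ 4.615/0.8351 ≈ 5.526 μg/mL.
Peak 5.5 μg/mL vs MTC 11 μg/mL: below toxic threshold.

5.5 μg/mL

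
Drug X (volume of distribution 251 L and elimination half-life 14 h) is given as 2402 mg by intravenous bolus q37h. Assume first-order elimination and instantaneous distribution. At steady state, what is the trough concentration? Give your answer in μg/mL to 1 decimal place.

k = ln2/t½ = ln2/14 ≈ 0.049511 h⁻¹; fraction remaining f = e^(−kτ) = e^(−0.049511×37) ≈ 0.1601.
Accumulation ratio R = 1/(1 − f) ≈ 1/0.8399 ≈ 1.1906.
Single-dose peak C₀ = D/Vd = 2402/251 ≈ 9.570 μg/mL.
Cmax,ss = C₀/(1 − f) ≈ 9.570/0.8399 ≈ 11.394 μg/mL.
One interval later, Cmin,ss = Cmax,ss·e^(−kτ) ≈ 11.394 × 0.1601 ≈ 1.824 μg/mL.

1.8 μg/mL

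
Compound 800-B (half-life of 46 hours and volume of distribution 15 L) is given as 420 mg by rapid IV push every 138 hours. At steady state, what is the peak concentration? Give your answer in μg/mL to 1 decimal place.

32.0 μg/mL

The dosing interval is 3 half-lives, so f = 2^(−3) = 0.125.
Accumulation ratio R = 1/(1 − f) = 1/0.875 = 8/7.
Single-dose peak C₀ = D/Vd = 420/15 = 28 μg/mL.
Steady-state peak Cmax,ss = C₀·R = 28 × 8/7 ≈ 32.000 μg/mL.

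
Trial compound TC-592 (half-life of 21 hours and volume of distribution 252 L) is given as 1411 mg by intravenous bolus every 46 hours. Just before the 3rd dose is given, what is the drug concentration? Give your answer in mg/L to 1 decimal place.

1.5 mg/L

f = (1/2)^(τ/t½) = (1/2)^(46/21) ≈ 0.2191.
C₀ = D/Vd = 1411/252 ≈ 5.599 mg/L.
Before the 3rd dose, 2 doses have been given. Superposition: Cmin = C₀·(f + f²).
≈ 5.599 × (0.2191 + 0.0480) ≈ 5.599 × 0.2671 ≈ 1.495 mg/L.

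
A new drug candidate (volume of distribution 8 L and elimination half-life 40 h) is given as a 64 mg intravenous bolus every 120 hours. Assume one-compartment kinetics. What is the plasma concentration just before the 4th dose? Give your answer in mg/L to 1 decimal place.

f = (1/2)^(τ/t½) = (1/2)^(120/40) ≈ 0.1250.
C₀ = D/Vd = 64/8 ≈ 8.000 mg/L.
Before the 4th dose, 3 doses have been given. Superposition: Cmin = C₀·(f + f² + … + f^3).
≈ 8.000 × (0.1250 + 0.0156 + 0.0020) ≈ 8.000 × 0.1426 ≈ 1.141 mg/L.

1.1 mg/L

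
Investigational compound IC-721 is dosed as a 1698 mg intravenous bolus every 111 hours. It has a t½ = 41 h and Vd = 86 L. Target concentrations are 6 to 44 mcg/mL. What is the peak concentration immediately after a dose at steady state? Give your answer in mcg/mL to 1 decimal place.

τ/t½ = 111/41 ≈ 2.7073, so fraction remaining f = (1/2)^(111/41) ≈ 0.1531.
At steady state, accumulation factor R = 1/(1 − e^(−kτ)) ≈ 1.1808.
Single-dose peak C₀ = D/Vd = 1698/86 ≈ 19.744 mcg/mL.
Steady-state peak Cmax,ss = C₀·R ≈ 19.744 × 1.1808 ≈ 23.314 mcg/mL.
Peak 23.3 mcg/mL vs MTC 44 mcg/mL: below toxic threshold.

23.3 mcg/mL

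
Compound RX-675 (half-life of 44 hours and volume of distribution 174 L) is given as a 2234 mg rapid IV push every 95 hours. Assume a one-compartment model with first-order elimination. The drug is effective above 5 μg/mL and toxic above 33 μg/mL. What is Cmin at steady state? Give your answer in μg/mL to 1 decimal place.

τ/t½ = 95/44 ≈ 2.1591, so fraction remaining f = (1/2)^(95/44) ≈ 0.2239.
Each bolus raises the concentration by D/Vd = 2234/174 ≈ 12.839 μg/mL.
Steady-state trough Cmin,ss = C₀·f/(1−f) ≈ 12.839 × 0.2239/0.7761 ≈ 3.704 μg/mL.
Trough 3.7 μg/mL vs MEC 5 μg/mL: subtherapeutic.

3.7 μg/mL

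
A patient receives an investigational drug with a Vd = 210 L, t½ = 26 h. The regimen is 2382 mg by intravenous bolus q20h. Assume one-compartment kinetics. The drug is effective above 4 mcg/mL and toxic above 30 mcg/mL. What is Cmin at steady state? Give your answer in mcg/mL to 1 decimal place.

Over one 20-h interval, 20/26 ≈ 0.76923 half-lives elapse, leaving f ≈ 0.5867 of each dose.
Each bolus raises the concentration by D/Vd = 2382/210 ≈ 11.343 mcg/mL.
Steady-state trough Cmin,ss = C₀·f/(1−f) ≈ 11.343 × 0.5867/0.4133 ≈ 16.102 mcg/mL.
Trough 16.1 mcg/mL vs MEC 4 mcg/mL: adequate.

16.1 mcg/mL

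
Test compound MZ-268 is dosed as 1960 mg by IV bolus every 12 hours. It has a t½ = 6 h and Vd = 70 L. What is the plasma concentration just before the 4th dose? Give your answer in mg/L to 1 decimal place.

9.2 mg/L

f = (1/2)^(τ/t½) = (1/2)^(12/6) ≈ 0.2500.
C₀ = D/Vd = 1960/70 ≈ 28.000 mg/L.
Before the 4th dose, 3 doses have been given. Superposition: Cmin = C₀·(f + f² + … + f^3).
≈ 28.000 × (0.2500 + 0.0625 + 0.0156) ≈ 28.000 × 0.3281 ≈ 9.187 mg/L.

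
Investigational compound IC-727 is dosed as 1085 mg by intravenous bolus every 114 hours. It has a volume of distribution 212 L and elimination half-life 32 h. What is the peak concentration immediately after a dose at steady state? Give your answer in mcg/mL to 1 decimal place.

5.6 mcg/mL

τ/t½ = 114/32 ≈ 3.5625, so fraction remaining f = (1/2)^(114/32) ≈ 0.0846.
Accumulation ratio R = 1/(1 − f) ≈ 1/0.9154 ≈ 1.0924.
Single-dose peak C₀ = D/Vd = 1085/212 ≈ 5.118 mcg/mL.
Cmax,ss = C₀/(1 − f) ≈ 5.118/0.9154 ≈ 5.591 mcg/mL.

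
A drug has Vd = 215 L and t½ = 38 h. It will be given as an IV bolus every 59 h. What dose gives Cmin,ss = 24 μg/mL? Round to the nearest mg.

9977 mg

τ/t½ = 59/38 ≈ 1.5526, so f = (1/2)^(59/38) ≈ 0.340888.
Cmin,ss = (D/Vd)·f/(1−f), so D = Cmin,ss·Vd·(1−f)/f.
D = 24 × 215 × (1−f)/f ≈ 24 × 215 × 1.93351 ≈ 9976.91 mg.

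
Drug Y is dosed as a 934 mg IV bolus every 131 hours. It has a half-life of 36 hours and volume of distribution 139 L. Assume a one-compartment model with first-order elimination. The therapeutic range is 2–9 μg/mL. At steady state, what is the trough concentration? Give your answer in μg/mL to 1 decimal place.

0.6 μg/mL

τ/t½ = 131/36 ≈ 3.6389, so fraction remaining f = (1/2)^(131/36) ≈ 0.0803.
At steady state, accumulation factor R = 1/(1 − e^(−kτ)) ≈ 1.0873.
Single-dose peak C₀ = D/Vd = 934/139 ≈ 6.719 μg/mL.
Steady-state peak Cmax,ss = C₀·R ≈ 6.719 × 1.0873 ≈ 7.306 μg/mL.
Steady-state trough Cmin,ss = Cmax,ss·f ≈ 7.306 × 0.0803 ≈ 0.587 μg/mL.
Trough 0.6 μg/mL vs MEC 2 μg/mL: subtherapeutic.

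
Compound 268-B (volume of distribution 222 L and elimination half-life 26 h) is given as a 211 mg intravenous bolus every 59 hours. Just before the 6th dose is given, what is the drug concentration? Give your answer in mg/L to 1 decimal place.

f = (1/2)^(τ/t½) = (1/2)^(59/26) ≈ 0.2074.
C₀ = D/Vd = 211/222 ≈ 0.950 mg/L.
Before the 6th dose, 5 doses have been given. Superposition: Cmin = C₀·(f + f² + … + f^5).
≈ 0.950 × (0.2074 + 0.0430 + 0.0089 + 0.0019 + 0.0004) ≈ 0.950 × 0.2616 ≈ 0.249 mg/L.

0.2 mg/L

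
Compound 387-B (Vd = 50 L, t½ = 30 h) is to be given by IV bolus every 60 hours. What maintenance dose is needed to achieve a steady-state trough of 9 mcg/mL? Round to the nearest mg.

1350 mg

τ/t½ = 60/30 ≈ 2, so f = (1/2)^(60/30) ≈ 0.250000.
Cmin,ss = (D/Vd)·f/(1−f), so D = Cmin,ss·Vd·(1−f)/f.
D = 9 × 50 × (1−f)/f ≈ 9 × 50 × 3.00000 ≈ 1350.00 mg.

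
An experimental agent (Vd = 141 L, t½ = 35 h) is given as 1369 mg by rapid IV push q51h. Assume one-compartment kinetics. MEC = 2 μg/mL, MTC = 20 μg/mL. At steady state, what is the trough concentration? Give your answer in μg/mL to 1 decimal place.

τ/t½ = 51/35 ≈ 1.4571, so fraction remaining f = (1/2)^(51/35) ≈ 0.3642.
At steady state, accumulation factor R = 1/(1 − e^(−kτ)) ≈ 1.5728.
Each bolus raises the concentration by D/Vd = 1369/141 ≈ 9.709 μg/mL.
Cmax,ss = C₀/(1 − f) ≈ 9.709/0.6358 ≈ 15.271 μg/mL.
Steady-state trough Cmin,ss = Cmax,ss·f ≈ 15.271 × 0.3642 ≈ 5.562 μg/mL.
Trough 5.6 μg/mL vs MEC 2 μg/mL: adequate.

5.6 μg/mL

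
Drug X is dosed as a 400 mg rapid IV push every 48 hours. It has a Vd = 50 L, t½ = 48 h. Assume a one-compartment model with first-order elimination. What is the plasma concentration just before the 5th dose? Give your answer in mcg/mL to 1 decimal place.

7.5 mcg/mL

f = (1/2)^(τ/t½) = (1/2)^(48/48) ≈ 0.5000.
C₀ = D/Vd = 400/50 ≈ 8.000 mcg/mL.
Before the 5th dose, 4 doses have been given. Superposition: Cmin = C₀·(f + f² + … + f^4).
≈ 8.000 × (0.5000 + 0.2500 + 0.1250 + 0.0625) ≈ 8.000 × 0.9375 ≈ 7.500 mcg/mL.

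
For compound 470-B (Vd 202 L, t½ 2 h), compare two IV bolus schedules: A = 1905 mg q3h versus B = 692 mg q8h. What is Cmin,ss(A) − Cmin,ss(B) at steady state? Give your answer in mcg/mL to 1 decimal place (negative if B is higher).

Regimen A: f = (1/2)^(3/2) ≈ 0.3536; Cmin,ss = (1905/202)·f/(1−f) ≈ 5.159 mcg/mL.
Regimen B: f = (1/2)^(8/2) ≈ 0.0625; Cmin,ss = (692/202)·f/(1−f) ≈ 0.228 mcg/mL.
Difference ≈ 5.159 − 0.228 ≈ 4.931 mcg/mL.

4.9 mcg/mL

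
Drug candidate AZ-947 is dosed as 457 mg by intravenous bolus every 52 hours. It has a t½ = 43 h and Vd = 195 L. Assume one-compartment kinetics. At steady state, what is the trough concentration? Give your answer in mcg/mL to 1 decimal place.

Over one 52-h interval, 52/43 ≈ 1.2093 half-lives elapse, leaving f ≈ 0.4325 of each dose.
At steady state, accumulation factor R = 1/(1 − e^(−kτ)) ≈ 1.7621.
Each bolus raises the concentration by D/Vd = 457/195 ≈ 2.344 mcg/mL.
Steady-state peak Cmax,ss = C₀·R ≈ 2.344 × 1.7621 ≈ 4.130 mcg/mL.
One interval later, Cmin,ss = Cmax,ss·e^(−kτ) ≈ 4.130 × 0.4325 ≈ 1.786 mcg/mL.

1.8 mcg/mL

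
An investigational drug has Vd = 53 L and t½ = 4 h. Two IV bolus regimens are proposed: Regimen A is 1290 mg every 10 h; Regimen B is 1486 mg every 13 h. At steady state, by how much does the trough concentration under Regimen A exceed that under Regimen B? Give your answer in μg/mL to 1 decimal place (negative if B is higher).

1.9 μg/mL

Regimen A: f = (1/2)^(10/4) ≈ 0.1768; Cmin,ss = (1290/53)·f/(1−f) ≈ 5.227 μg/mL.
Regimen B: f = (1/2)^(13/4) ≈ 0.1051; Cmin,ss = (1486/53)·f/(1−f) ≈ 3.293 μg/mL.
Difference ≈ 5.227 − 3.293 ≈ 1.934 μg/mL.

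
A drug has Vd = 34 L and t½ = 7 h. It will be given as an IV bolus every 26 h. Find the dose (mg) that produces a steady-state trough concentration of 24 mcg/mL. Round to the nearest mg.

τ/t½ = 26/7 ≈ 3.7143, so f = (1/2)^(26/7) ≈ 0.076188.
Cmin,ss = (D/Vd)·f/(1−f), so D = Cmin,ss·Vd·(1−f)/f.
D = 24 × 34 × (1−f)/f ≈ 24 × 34 × 12.12543 ≈ 9894.35 mg.

9894 mg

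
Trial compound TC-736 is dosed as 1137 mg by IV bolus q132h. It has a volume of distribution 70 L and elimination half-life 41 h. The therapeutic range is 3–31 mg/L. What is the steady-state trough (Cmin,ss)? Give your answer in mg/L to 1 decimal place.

k = ln2/t½ = ln2/41 ≈ 0.016906 h⁻¹; fraction remaining f = e^(−kτ) = e^(−0.016906×132) ≈ 0.1074.
At steady state, accumulation factor R = 1/(1 − e^(−kτ)) ≈ 1.1203.
Single-dose peak C₀ = D/Vd = 1137/70 ≈ 16.243 mg/L.
Steady-state peak Cmax,ss = C₀·R ≈ 16.243 × 1.1203 ≈ 18.197 mg/L.
Steady-state trough Cmin,ss = Cmax,ss·f ≈ 18.197 × 0.1074 ≈ 1.954 mg/L.
Trough 2.0 mg/L vs MEC 3 mg/L: subtherapeutic.

2.0 mg/L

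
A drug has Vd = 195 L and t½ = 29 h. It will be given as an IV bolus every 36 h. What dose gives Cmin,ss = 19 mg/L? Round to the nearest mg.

5055 mg

τ/t½ = 36/29 ≈ 1.2414, so f = (1/2)^(36/29) ≈ 0.422968.
Cmin,ss = (D/Vd)·f/(1−f), so D = Cmin,ss·Vd·(1−f)/f.
D = 19 × 195 × (1−f)/f ≈ 19 × 195 × 1.36425 ≈ 5054.55 mg.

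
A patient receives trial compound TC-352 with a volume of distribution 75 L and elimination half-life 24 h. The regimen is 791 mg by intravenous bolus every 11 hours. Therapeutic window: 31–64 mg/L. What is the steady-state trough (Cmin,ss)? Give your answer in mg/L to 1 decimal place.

28.2 mg/L

τ/t½ = 11/24 ≈ 0.45833, so fraction remaining f = (1/2)^(11/24) ≈ 0.7278.
Each bolus raises the concentration by D/Vd = 791/75 ≈ 10.547 mg/L.
Steady-state trough Cmin,ss = C₀·f/(1−f) ≈ 10.547 × 0.7278/0.2722 ≈ 28.200 mg/L.
Trough 28.2 mg/L vs MEC 31 mg/L: subtherapeutic.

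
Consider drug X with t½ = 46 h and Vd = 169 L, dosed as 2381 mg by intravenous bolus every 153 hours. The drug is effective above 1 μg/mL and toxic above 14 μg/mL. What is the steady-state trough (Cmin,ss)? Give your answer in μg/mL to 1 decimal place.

1.6 μg/mL

τ/t½ = 153/46 ≈ 3.3261, so fraction remaining f = (1/2)^(153/46) ≈ 0.0997.
Each bolus raises the concentration by D/Vd = 2381/169 ≈ 14.089 μg/mL.
Steady-state trough Cmin,ss = C₀·f/(1−f) ≈ 14.089 × 0.0997/0.9003 ≈ 1.560 μg/mL.
Trough 1.6 μg/mL vs MEC 1 μg/mL: adequate.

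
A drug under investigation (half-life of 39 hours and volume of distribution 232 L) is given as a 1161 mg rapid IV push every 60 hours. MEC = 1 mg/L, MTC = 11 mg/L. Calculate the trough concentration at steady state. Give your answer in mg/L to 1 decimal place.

Over one 60-h interval, 60/39 ≈ 1.5385 half-lives elapse, leaving f ≈ 0.3443 of each dose.
Each bolus raises the concentration by D/Vd = 1161/232 ≈ 5.004 mg/L.
Steady-state trough Cmin,ss = C₀·f/(1−f) ≈ 5.004 × 0.3443/0.6557 ≈ 2.628 mg/L.
Trough 2.6 mg/L vs MEC 1 mg/L: adequate.

2.6 mg/L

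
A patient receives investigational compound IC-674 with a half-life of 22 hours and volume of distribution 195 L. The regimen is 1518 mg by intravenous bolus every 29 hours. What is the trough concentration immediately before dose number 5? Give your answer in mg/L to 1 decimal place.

f = (1/2)^(τ/t½) = (1/2)^(29/22) ≈ 0.4010.
C₀ = D/Vd = 1518/195 ≈ 7.785 mg/L.
Before the 5th dose, 4 doses have been given. Superposition: Cmin = C₀·(f + f² + … + f^4).
≈ 7.785 × (0.4010 + 0.1608 + 0.0645 + 0.0259) ≈ 7.785 × 0.6522 ≈ 5.077 mg/L.

5.1 mg/L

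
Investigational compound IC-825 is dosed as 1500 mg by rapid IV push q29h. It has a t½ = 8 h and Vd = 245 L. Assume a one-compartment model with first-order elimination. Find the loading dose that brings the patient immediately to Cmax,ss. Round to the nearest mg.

f = (1/2)^(29/8) ≈ 0.081052; accumulation ratio R = 1/(1−f) ≈ 1.08820.
Loading dose to hit Cmax,ss on first dose: D_load = D_maint·R ≈ 1500 × 1.08820 ≈ 1632.30 mg.

1632 mg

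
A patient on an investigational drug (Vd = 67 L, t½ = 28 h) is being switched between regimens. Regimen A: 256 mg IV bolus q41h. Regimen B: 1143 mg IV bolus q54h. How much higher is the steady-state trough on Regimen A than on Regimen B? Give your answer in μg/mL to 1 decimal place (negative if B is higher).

-3.9 μg/mL

Regimen A: f = (1/2)^(41/28) ≈ 0.3624; Cmin,ss = (256/67)·f/(1−f) ≈ 2.172 μg/mL.
Regimen B: f = (1/2)^(54/28) ≈ 0.2627; Cmin,ss = (1143/67)·f/(1−f) ≈ 6.078 μg/mL.
Difference ≈ 2.172 − 6.078 ≈ -3.906 μg/mL.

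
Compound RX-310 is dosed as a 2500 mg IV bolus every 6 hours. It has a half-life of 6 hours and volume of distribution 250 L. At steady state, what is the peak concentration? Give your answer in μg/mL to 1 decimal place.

20.0 μg/mL

τ = 6 h = 1 half-life, so f = (1/2)^1 = 0.5.
At steady state, R = 1/(1 − 0.5) = 2/1.
Single-dose peak C₀ = D/Vd = 2500/250 = 10 μg/mL.
Steady-state peak Cmax,ss = C₀·R = 10 × 2/1 ≈ 20.000 μg/mL.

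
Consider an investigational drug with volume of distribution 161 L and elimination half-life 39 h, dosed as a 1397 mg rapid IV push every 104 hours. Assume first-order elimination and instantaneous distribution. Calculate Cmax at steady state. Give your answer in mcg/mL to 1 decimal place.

τ/t½ = 104/39 ≈ 2.6667, so fraction remaining f = (1/2)^(104/39) ≈ 0.1575.
Accumulation ratio R = 1/(1 − f) ≈ 1/0.8425 ≈ 1.1869.
Single-dose peak C₀ = D/Vd = 1397/161 ≈ 8.677 mcg/mL.
Steady-state peak Cmax,ss = C₀·R ≈ 8.677 × 1.1869 ≈ 10.299 mcg/mL.

10.3 mcg/mL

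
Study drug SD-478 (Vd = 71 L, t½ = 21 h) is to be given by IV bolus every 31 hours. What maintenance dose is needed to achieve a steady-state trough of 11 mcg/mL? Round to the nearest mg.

1392 mg

τ/t½ = 31/21 ≈ 1.4762, so f = (1/2)^(31/21) ≈ 0.359437.
Cmin,ss = (D/Vd)·f/(1−f), so D = Cmin,ss·Vd·(1−f)/f.
D = 11 × 71 × (1−f)/f ≈ 11 × 71 × 1.78213 ≈ 1391.84 mg.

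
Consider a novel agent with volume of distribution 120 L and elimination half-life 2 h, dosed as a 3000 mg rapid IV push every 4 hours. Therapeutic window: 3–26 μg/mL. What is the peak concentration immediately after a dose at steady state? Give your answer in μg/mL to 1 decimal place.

33.3 μg/mL

The dosing interval is 2 half-lives, so f = 2^(−2) = 0.25.
At steady state, R = 1/(1 − 0.25) = 4/3.
Single-dose peak C₀ = D/Vd = 3000/120 = 25 μg/mL.
Steady-state peak Cmax,ss = C₀·R = 25 × 4/3 ≈ 33.333 μg/mL.
Peak 33.3 μg/mL vs MTC 26 μg/mL: exceeds toxic threshold.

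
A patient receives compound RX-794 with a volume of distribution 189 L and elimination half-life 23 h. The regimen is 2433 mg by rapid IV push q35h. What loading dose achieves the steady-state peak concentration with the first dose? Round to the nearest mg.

f = (1/2)^(35/23) ≈ 0.348266; accumulation ratio R = 1/(1−f) ≈ 1.53437.
Loading dose to hit Cmax,ss on first dose: D_load = D_maint·R ≈ 2433 × 1.53437 ≈ 3733.12 mg.

3733 mg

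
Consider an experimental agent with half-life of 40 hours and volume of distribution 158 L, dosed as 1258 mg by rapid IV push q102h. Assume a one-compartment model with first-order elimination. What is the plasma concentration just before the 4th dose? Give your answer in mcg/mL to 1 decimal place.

f = (1/2)^(τ/t½) = (1/2)^(102/40) ≈ 0.1708.
C₀ = D/Vd = 1258/158 ≈ 7.962 mcg/mL.
Before the 4th dose, 3 doses have been given. Superposition: Cmin = C₀·(f + f² + … + f^3).
≈ 7.962 × (0.1708 + 0.0292 + 0.0050) ≈ 7.962 × 0.2050 ≈ 1.632 mcg/mL.

1.6 mcg/mL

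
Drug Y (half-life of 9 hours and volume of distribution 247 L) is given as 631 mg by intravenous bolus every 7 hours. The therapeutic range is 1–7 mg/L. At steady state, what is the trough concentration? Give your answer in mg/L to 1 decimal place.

Over one 7-h interval, 7/9 ≈ 0.77778 half-lives elapse, leaving f ≈ 0.5833 of each dose.
Accumulation ratio R = 1/(1 − f) ≈ 1/0.4167 ≈ 2.3998.
Each bolus raises the concentration by D/Vd = 631/247 ≈ 2.555 mg/L.
Steady-state peak Cmax,ss = C₀·R ≈ 2.555 × 2.3998 ≈ 6.131 mg/L.
One interval later, Cmin,ss = Cmax,ss·e^(−kτ) ≈ 6.131 × 0.5833 ≈ 3.576 mg/L.
Trough 3.6 mg/L vs MEC 1 mg/L: adequate.

3.6 mg/L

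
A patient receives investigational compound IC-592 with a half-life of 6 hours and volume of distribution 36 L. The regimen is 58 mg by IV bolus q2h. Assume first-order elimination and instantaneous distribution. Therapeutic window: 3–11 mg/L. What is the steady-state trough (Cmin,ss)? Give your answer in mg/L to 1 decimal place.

τ/t½ = 2/6 ≈ 0.33333, so fraction remaining f = (1/2)^(2/6) ≈ 0.7937.
Each bolus raises the concentration by D/Vd = 58/36 ≈ 1.611 mg/L.
Steady-state trough Cmin,ss = C₀·f/(1−f) ≈ 1.611 × 0.7937/0.2063 ≈ 6.198 mg/L.
Trough 6.2 mg/L vs MEC 3 mg/L: adequate.

6.2 mg/L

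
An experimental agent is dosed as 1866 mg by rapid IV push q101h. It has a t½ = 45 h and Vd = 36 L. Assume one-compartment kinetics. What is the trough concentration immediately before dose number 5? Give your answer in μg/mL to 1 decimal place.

f = (1/2)^(τ/t½) = (1/2)^(101/45) ≈ 0.2110.
C₀ = D/Vd = 1866/36 ≈ 51.833 μg/mL.
Before the 5th dose, 4 doses have been given. Superposition: Cmin = C₀·(f + f² + … + f^4).
≈ 51.833 × (0.2110 + 0.0445 + 0.0094 + 0.0020) ≈ 51.833 × 0.2669 ≈ 13.834 μg/mL.

13.8 μg/mL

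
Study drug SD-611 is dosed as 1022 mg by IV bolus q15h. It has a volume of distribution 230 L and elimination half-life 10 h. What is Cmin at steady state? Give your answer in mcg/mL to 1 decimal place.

2.4 mcg/mL

Over one 15-h interval, 15/10 ≈ 1.5 half-lives elapse, leaving f ≈ 0.3536 of each dose.
At steady state, accumulation factor R = 1/(1 − e^(−kτ)) ≈ 1.5470.
Single-dose peak C₀ = D/Vd = 1022/230 ≈ 4.443 mcg/mL.
Cmax,ss = C₀/(1 − f) ≈ 4.443/0.6464 ≈ 6.873 mcg/mL.
Steady-state trough Cmin,ss = Cmax,ss·f ≈ 6.873 × 0.3536 ≈ 2.430 mcg/mL.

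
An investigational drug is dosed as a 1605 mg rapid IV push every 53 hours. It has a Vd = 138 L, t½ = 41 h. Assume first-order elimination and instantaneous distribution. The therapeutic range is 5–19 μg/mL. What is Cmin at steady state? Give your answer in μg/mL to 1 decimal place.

Over one 53-h interval, 53/41 ≈ 1.2927 half-lives elapse, leaving f ≈ 0.4082 of each dose.
Each bolus raises the concentration by D/Vd = 1605/138 ≈ 11.630 μg/mL.
Steady-state trough Cmin,ss = C₀·f/(1−f) ≈ 11.630 × 0.4082/0.5918 ≈ 8.022 μg/mL.
Trough 8.0 μg/mL vs MEC 5 μg/mL: adequate.

8.0 μg/mL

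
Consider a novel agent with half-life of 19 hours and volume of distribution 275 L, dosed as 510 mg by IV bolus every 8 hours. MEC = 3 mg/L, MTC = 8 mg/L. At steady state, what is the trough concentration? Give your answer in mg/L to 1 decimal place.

Over one 8-h interval, 8/19 ≈ 0.42105 half-lives elapse, leaving f ≈ 0.7469 of each dose.
Accumulation ratio R = 1/(1 − f) ≈ 1/0.2531 ≈ 3.9510.
Single-dose peak C₀ = D/Vd = 510/275 ≈ 1.855 mg/L.
Cmax,ss = C₀/(1 − f) ≈ 1.855/0.2531 ≈ 7.329 mg/L.
One interval later, Cmin,ss = Cmax,ss·e^(−kτ) ≈ 7.329 × 0.7469 ≈ 5.474 mg/L.
Trough 5.5 mg/L vs MEC 3 mg/L: adequate.

5.5 mg/L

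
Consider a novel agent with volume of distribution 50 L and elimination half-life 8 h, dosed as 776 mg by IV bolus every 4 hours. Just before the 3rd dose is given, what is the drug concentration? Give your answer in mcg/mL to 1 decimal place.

f = (1/2)^(τ/t½) = (1/2)^(4/8) ≈ 0.7071.
C₀ = D/Vd = 776/50 ≈ 15.520 mcg/mL.
Before the 3rd dose, 2 doses have been given. Superposition: Cmin = C₀·(f + f²).
≈ 15.520 × (0.7071 + 0.5000) ≈ 15.520 × 1.2071 ≈ 18.734 mcg/mL.

18.7 mcg/mL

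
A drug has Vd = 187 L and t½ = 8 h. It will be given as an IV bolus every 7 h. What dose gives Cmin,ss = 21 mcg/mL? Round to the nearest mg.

τ/t½ = 7/8 ≈ 0.875, so f = (1/2)^(7/8) ≈ 0.545254.
Cmin,ss = (D/Vd)·f/(1−f), so D = Cmin,ss·Vd·(1−f)/f.
D = 21 × 187 × (1−f)/f ≈ 21 × 187 × 0.83401 ≈ 3275.16 mg.

3275 mg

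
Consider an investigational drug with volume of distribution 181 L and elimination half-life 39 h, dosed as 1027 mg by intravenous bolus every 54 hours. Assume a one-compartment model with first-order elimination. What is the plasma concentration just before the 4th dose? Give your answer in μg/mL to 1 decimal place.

3.3 μg/mL

f = (1/2)^(τ/t½) = (1/2)^(54/39) ≈ 0.3830.
C₀ = D/Vd = 1027/181 ≈ 5.674 μg/mL.
Before the 4th dose, 3 doses have been given. Superposition: Cmin = C₀·(f + f² + … + f^3).
≈ 5.674 × (0.3830 + 0.1467 + 0.0562) ≈ 5.674 × 0.5859 ≈ 3.324 μg/mL.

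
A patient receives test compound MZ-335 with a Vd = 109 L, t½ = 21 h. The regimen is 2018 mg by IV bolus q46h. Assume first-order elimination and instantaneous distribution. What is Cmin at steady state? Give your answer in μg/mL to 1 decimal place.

k = ln2/t½ = ln2/21 ≈ 0.033007 h⁻¹; fraction remaining f = e^(−kτ) = e^(−0.033007×46) ≈ 0.2191.
At steady state, accumulation factor R = 1/(1 − e^(−kτ)) ≈ 1.2806.
Single-dose peak C₀ = D/Vd = 2018/109 ≈ 18.514 μg/mL.
Cmax,ss = C₀/(1 − f) ≈ 18.514/0.7809 ≈ 23.709 μg/mL.
One interval later, Cmin,ss = Cmax,ss·e^(−kτ) ≈ 23.709 × 0.2191 ≈ 5.195 μg/mL.

5.2 μg/mL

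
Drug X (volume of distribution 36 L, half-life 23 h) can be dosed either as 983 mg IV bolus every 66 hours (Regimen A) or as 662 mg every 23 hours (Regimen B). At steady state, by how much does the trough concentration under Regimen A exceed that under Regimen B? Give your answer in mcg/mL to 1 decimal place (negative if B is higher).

-14.1 mcg/mL

Regimen A: f = (1/2)^(66/23) ≈ 0.1368; Cmin,ss = (983/36)·f/(1−f) ≈ 4.327 mcg/mL.
Regimen B: f = (1/2)^(23/23) ≈ 0.5000; Cmin,ss = (662/36)·f/(1−f) ≈ 18.389 mcg/mL.
Difference ≈ 4.327 − 18.389 ≈ -14.062 mcg/mL.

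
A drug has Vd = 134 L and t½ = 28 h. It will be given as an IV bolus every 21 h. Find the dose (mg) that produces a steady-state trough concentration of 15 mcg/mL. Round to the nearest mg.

1370 mg

τ/t½ = 21/28 ≈ 0.75, so f = (1/2)^(21/28) ≈ 0.594604.
Cmin,ss = (D/Vd)·f/(1−f), so D = Cmin,ss·Vd·(1−f)/f.
D = 15 × 134 × (1−f)/f ≈ 15 × 134 × 0.68179 ≈ 1370.40 mg.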